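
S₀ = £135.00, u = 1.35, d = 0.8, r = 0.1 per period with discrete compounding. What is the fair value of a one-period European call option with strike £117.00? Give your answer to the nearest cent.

Risk-neutral probability p = (1 + 0.1 − 0.8)/(1.35 − 0.8) = 0.3000/0.5500 = 0.5455
Terminal stock prices: S_u = 182.2, S_d = 108
Terminal payoffs (S − K): max(65.25, 0) = 65.25, max(-9, 0) = 0
Node 0 (S = 135): V_0 = 1/1.1·[0.5455·65.2500 + 0.4545·0.0000] = 32.3554

£32.36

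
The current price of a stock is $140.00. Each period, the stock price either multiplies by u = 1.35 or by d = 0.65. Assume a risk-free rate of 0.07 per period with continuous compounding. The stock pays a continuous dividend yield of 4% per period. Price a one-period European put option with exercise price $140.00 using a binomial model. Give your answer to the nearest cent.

$20.86

Per-period risk-free factor R = e^0.07 = 1.0725; dividend-adjusted growth = e^(0.07−0.04) = 1.0305.
Risk-neutral probability p = (1.0305 − 0.65)/(1.35 − 0.65) = 0.3805/0.7000 = 0.5435
Terminal stock prices: S_u = 189, S_d = 91
Terminal payoffs (K − S): max(-49, 0) = 0, max(49, 0) = 49
Node 0 (S = 140): V_0 = e^(−0.07)·[0.5435·0.0000 + 0.4565·49.0000] = 20.8560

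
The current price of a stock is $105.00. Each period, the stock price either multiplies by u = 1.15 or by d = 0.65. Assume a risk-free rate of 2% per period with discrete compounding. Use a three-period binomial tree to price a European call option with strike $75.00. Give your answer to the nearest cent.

Risk-neutral probability p = (1 + 0.02 − 0.65)/(1.15 − 0.65) = 0.3700/0.5000 = 0.7400
Terminal stock prices: S_uuu = 159.7, S_uud = 90.26, S_udd = 51.02, S_ddd = 28.84
Terminal payoffs (S − K): max(84.69, 0) = 84.69, max(15.26, 0) = 15.26, max(-23.98, 0) = 0, max(-46.16, 0) = 0
Node uu (S = 138.9): V_uu = 1/1.02·[0.7400·84.6919 + 0.2600·15.2606] = 65.3331
Node ud (S = 78.49): V_ud = 1/1.02·[0.7400·15.2606 + 0.2600·0.0000] = 11.0714
Node dd (S = 44.36): V_dd = 1/1.02·[0.7400·0.0000 + 0.2600·0.0000] = 0.0000
Node u (S = 120.7): V_u = 1/1.02·[0.7400·65.3331 + 0.2600·11.0714] = 50.2206
Node d (S = 68.25): V_d = 1/1.02·[0.7400·11.0714 + 0.2600·0.0000] = 8.0322
Node 0 (S = 105): V_0 = 1/1.02·[0.7400·50.2206 + 0.2600·8.0322] = 38.4820

$38.48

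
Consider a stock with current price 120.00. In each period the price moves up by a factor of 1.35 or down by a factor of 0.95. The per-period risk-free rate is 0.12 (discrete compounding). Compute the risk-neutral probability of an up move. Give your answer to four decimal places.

Risk-neutral probability p = (1 + 0.12 − 0.95)/(1.35 − 0.95) = 0.1700/0.4000 = 0.4250

p = 0.4250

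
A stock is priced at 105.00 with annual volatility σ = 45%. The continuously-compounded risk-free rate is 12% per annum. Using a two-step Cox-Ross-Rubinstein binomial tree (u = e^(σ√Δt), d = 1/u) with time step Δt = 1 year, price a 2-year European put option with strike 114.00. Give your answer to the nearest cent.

CRR parameters: u = e^(σ√Δt) = e^(0.45·√1) = 1.5683, d = 1/u = 0.6376
Per-period rate: rΔt = 0.12·1 = 0.12, so R = e^0.12 = 1.1275
Risk-neutral probability p = (e^0.12 − 0.6376)/(1.5683 − 0.6376) = 0.4899/0.9307 = 0.5264
Terminal stock prices: S_uu = 258.3, S_ud = 105, S_dd = 42.69
Terminal payoffs (K − S): max(-144.3, 0) = 0, max(9, 0) = 9, max(71.31, 0) = 71.31
Node u (S = 164.7): V_u = e^(−0.12)·[0.5264·0.0000 + 0.4736·9.0000] = 3.7808
Node d (S = 66.95): V_d = e^(−0.12)·[0.5264·9.0000 + 0.4736·71.3102] = 34.1580
Node 0 (S = 105): V_0 = e^(−0.12)·[0.5264·3.7808 + 0.4736·34.1580] = 16.1143

16.11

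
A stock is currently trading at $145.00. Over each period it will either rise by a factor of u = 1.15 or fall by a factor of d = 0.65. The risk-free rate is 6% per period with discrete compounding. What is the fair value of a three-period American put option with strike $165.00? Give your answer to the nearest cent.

$23.55

Risk-neutral probability p = (1 + 0.06 − 0.65)/(1.15 − 0.65) = 0.4100/0.5000 = 0.8200
Terminal stock prices: S_uuu = 220.5, S_uud = 124.6, S_udd = 70.45, S_ddd = 39.82
Terminal payoffs (K − S): max(-55.53, 0) = 0, max(40.35, 0) = 40.35, max(94.55, 0) = 94.55, max(125.2, 0) = 125.2
Node uu (S = 191.8): continuation = 1/1.06·[0.8200·0.0000 + 0.1800·40.3544] = 6.8526; exercise value = 0.0000 ≤ continuation, so V_uu = 6.8526
Node ud (S = 108.4): continuation = 1/1.06·[0.8200·40.3544 + 0.1800·94.5481] = 47.2729; exercise value = 56.6125 > continuation, so V_ud = 56.6125 (exercise)
Node dd (S = 61.26): continuation = 1/1.06·[0.8200·94.5481 + 0.1800·125.1794] = 94.3979; exercise value = 103.7375 > continuation, so V_dd = 103.7375 (exercise)
Node u (S = 166.8): continuation = 1/1.06·[0.8200·6.8526 + 0.1800·56.6125] = 14.9145; exercise value = 0.0000 ≤ continuation, so V_u = 14.9145
Node d (S = 94.25): continuation = 1/1.06·[0.8200·56.6125 + 0.1800·103.7375] = 61.4104; exercise value = 70.7500 > continuation, so V_d = 70.7500 (exercise)
Node 0 (S = 145): continuation = 1/1.06·[0.8200·14.9145 + 0.1800·70.7500] = 23.5518; exercise value = 20.0000 ≤ continuation, so V_0 = 23.5518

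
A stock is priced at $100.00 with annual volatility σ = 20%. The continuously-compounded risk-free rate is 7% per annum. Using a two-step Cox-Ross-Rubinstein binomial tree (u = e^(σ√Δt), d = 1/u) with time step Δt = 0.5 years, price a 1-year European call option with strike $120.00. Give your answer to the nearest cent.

$4.12

CRR parameters: u = e^(σ√Δt) = e^(0.2·√0.5) = 1.1519, d = 1/u = 0.8681
Per-period rate: rΔt = 0.07·0.5 = 0.035, so R = e^0.035 = 1.0356
Risk-neutral probability p = (e^0.035 − 0.8681)/(1.1519 − 0.8681) = 0.1675/0.2838 = 0.5902
Terminal stock prices: S_uu = 132.7, S_ud = 100, S_dd = 75.36
Terminal payoffs (S − K): max(12.69, 0) = 12.69, max(-20, 0) = 0, max(-44.64, 0) = 0
Node u (S = 115.2): V_u = e^(−0.035)·[0.5902·12.6896 + 0.4098·0.0000] = 7.2321
Node d (S = 86.81): V_d = e^(−0.035)·[0.5902·0.0000 + 0.4098·0.0000] = 0.0000
Node 0 (S = 100): V_0 = e^(−0.035)·[0.5902·7.2321 + 0.4098·0.0000] = 4.1217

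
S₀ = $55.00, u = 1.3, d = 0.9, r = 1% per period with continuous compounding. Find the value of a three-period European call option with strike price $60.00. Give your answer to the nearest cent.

$5.01

Risk-neutral probability p = (e^0.01 − 0.9)/(1.3 − 0.9) = 0.1101/0.4000 = 0.2751
Terminal stock prices: S_uuu = 120.8, S_uud = 83.66, S_udd = 57.92, S_ddd = 40.1
Terminal payoffs (S − K): max(60.84, 0) = 60.84, max(23.66, 0) = 23.66, max(-2.085, 0) = 0, max(-19.9, 0) = 0
Node uu (S = 92.95): V_uu = e^(−0.01)·[0.2751·60.8350 + 0.7249·23.6550] = 33.5470
Node ud (S = 64.35): V_ud = e^(−0.01)·[0.2751·23.6550 + 0.7249·0.0000] = 6.4433
Node dd (S = 44.55): V_dd = e^(−0.01)·[0.2751·0.0000 + 0.7249·0.0000] = 0.0000
Node u (S = 71.5): V_u = e^(−0.01)·[0.2751·33.5470 + 0.7249·6.4433] = 13.7619
Node d (S = 49.5): V_d = e^(−0.01)·[0.2751·6.4433 + 0.7249·0.0000] = 1.7551
Node 0 (S = 55): V_0 = e^(−0.01)·[0.2751·13.7619 + 0.7249·1.7551] = 5.0081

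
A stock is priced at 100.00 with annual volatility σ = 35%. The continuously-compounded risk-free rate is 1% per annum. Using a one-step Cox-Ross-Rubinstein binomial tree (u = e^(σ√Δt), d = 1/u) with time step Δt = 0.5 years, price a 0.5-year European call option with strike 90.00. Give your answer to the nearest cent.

CRR parameters: u = e^(σ√Δt) = e^(0.35·√0.5) = 1.2808, d = 1/u = 0.7808
Per-period rate: rΔt = 0.01·0.5 = 0.005, so R = e^0.005 = 1.0050
Risk-neutral probability p = (e^0.005 − 0.7808)/(1.2808 − 0.7808) = 0.2243/0.5000 = 0.4485
Terminal stock prices: S_u = 128.1, S_d = 78.08
Terminal payoffs (S − K): max(38.08, 0) = 38.08, max(-11.92, 0) = 0
Node 0 (S = 100): V_0 = e^(−0.005)·[0.4485·38.0803 + 0.5515·0.0000] = 16.9926

16.99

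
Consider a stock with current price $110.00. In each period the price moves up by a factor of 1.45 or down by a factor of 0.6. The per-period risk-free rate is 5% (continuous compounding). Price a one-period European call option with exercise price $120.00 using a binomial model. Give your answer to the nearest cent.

Risk-neutral probability p = (e^0.05 − 0.6)/(1.45 − 0.6) = 0.4513/0.8500 = 0.5309
Terminal stock prices: S_u = 159.5, S_d = 66
Terminal payoffs (S − K): max(39.5, 0) = 39.5, max(-54, 0) = 0
Node 0 (S = 110): V_0 = e^(−0.05)·[0.5309·39.5000 + 0.4691·0.0000] = 19.9481

$19.95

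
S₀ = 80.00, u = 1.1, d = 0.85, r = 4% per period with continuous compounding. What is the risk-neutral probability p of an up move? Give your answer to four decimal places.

p = 0.7632

Risk-neutral probability p = (e^0.04 − 0.85)/(1.1 − 0.85) = 0.1908/0.2500 = 0.7632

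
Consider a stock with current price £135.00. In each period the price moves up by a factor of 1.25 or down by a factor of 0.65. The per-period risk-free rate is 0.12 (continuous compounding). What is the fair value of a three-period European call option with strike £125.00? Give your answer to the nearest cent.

£52.04

Risk-neutral probability p = (e^0.12 − 0.65)/(1.25 − 0.65) = 0.4775/0.6000 = 0.7958
Terminal stock prices: S_uuu = 263.7, S_uud = 137.1, S_udd = 71.3, S_ddd = 37.07
Terminal payoffs (S − K): max(138.7, 0) = 138.7, max(12.11, 0) = 12.11, max(-53.7, 0) = 0, max(-87.93, 0) = 0
Node uu (S = 210.9): V_uu = e^(−0.12)·[0.7958·138.6719 + 0.2042·12.1094] = 100.0724
Node ud (S = 109.7): V_ud = e^(−0.12)·[0.7958·12.1094 + 0.2042·0.0000] = 8.5472
Node dd (S = 57.04): V_dd = e^(−0.12)·[0.7958·0.0000 + 0.2042·0.0000] = 0.0000
Node u (S = 168.8): V_u = e^(−0.12)·[0.7958·100.0724 + 0.2042·8.5472] = 72.1825
Node d (S = 87.75): V_d = e^(−0.12)·[0.7958·8.5472 + 0.2042·0.0000] = 6.0329
Node 0 (S = 135): V_0 = e^(−0.12)·[0.7958·72.1825 + 0.2042·6.0329] = 52.0415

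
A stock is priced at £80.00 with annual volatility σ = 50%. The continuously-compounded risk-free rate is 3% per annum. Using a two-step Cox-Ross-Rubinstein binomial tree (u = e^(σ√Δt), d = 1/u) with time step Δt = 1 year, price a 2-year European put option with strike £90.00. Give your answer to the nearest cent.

£24.62

CRR parameters: u = e^(σ√Δt) = e^(0.5·√1) = 1.6487, d = 1/u = 0.6065
Per-period rate: rΔt = 0.03·1 = 0.03, so R = e^0.03 = 1.0305
Risk-neutral probability p = (e^0.03 − 0.6065)/(1.6487 − 0.6065) = 0.4239/1.0422 = 0.4068
Terminal stock prices: S_uu = 217.5, S_ud = 80, S_dd = 29.43
Terminal payoffs (K − S): max(-127.5, 0) = 0, max(10, 0) = 10, max(60.57, 0) = 60.57
Node u (S = 131.9): V_u = e^(−0.03)·[0.4068·0.0000 + 0.5932·10.0000] = 5.7570
Node d (S = 48.52): V_d = e^(−0.03)·[0.4068·10.0000 + 0.5932·60.5696] = 38.8176
Node 0 (S = 80): V_0 = e^(−0.03)·[0.4068·5.7570 + 0.5932·38.8176] = 24.6200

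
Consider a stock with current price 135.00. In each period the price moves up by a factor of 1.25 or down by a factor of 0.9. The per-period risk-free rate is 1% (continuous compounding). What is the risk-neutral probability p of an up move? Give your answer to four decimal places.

p = 0.3144

Risk-neutral probability p = (e^0.01 − 0.9)/(1.25 − 0.9) = 0.1101/0.3500 = 0.3144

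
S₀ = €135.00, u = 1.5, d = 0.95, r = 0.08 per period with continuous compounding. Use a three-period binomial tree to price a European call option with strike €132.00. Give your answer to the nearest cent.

Risk-neutral probability p = (e^0.08 − 0.95)/(1.5 − 0.95) = 0.1333/0.5500 = 0.2423
Terminal stock prices: S_uuu = 455.6, S_uud = 288.6, S_udd = 182.8, S_ddd = 115.7
Terminal payoffs (S − K): max(323.6, 0) = 323.6, max(156.6, 0) = 156.6, max(50.76, 0) = 50.76, max(-16.25, 0) = 0
Node uu (S = 303.8): V_uu = e^(−0.08)·[0.2423·323.6250 + 0.7577·156.5625] = 181.8986
Node ud (S = 192.4): V_ud = e^(−0.08)·[0.2423·156.5625 + 0.7577·50.7562] = 70.5236
Node dd (S = 121.8): V_dd = e^(−0.08)·[0.2423·50.7562 + 0.7577·0.0000] = 11.3546
Node u (S = 202.5): V_u = e^(−0.08)·[0.2423·181.8986 + 0.7577·70.5236] = 90.0170
Node d (S = 128.2): V_d = e^(−0.08)·[0.2423·70.5236 + 0.7577·11.3546] = 23.7182
Node 0 (S = 135): V_0 = e^(−0.08)·[0.2423·90.0170 + 0.7577·23.7182] = 36.7262

€36.73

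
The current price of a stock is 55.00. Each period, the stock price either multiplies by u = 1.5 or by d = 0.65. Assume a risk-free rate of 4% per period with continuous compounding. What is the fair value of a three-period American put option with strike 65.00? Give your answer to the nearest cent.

18.77

Risk-neutral probability p = (e^0.04 − 0.65)/(1.5 − 0.65) = 0.3908/0.8500 = 0.4598
Terminal stock prices: S_uuu = 185.6, S_uud = 80.44, S_udd = 34.86, S_ddd = 15.1
Terminal payoffs (K − S): max(-120.6, 0) = 0, max(-15.44, 0) = 0, max(30.14, 0) = 30.14, max(49.9, 0) = 49.9
Node uu (S = 123.8): continuation = e^(−0.04)·[0.4598·0.0000 + 0.5402·0.0000] = 0.0000; exercise value = 0.0000 ≤ continuation, so V_uu = 0.0000
Node ud (S = 53.62): continuation = e^(−0.04)·[0.4598·0.0000 + 0.5402·30.1437] = 15.6458; exercise value = 11.3750 ≤ continuation, so V_ud = 15.6458
Node dd (S = 23.24): continuation = e^(−0.04)·[0.4598·30.1437 + 0.5402·49.8956] = 39.2138; exercise value = 41.7625 > continuation, so V_dd = 41.7625 (exercise)
Node u (S = 82.5): continuation = e^(−0.04)·[0.4598·0.0000 + 0.5402·15.6458] = 8.1208; exercise value = 0.0000 ≤ continuation, so V_u = 8.1208
Node d (S = 35.75): continuation = e^(−0.04)·[0.4598·15.6458 + 0.5402·41.7625] = 28.5879; exercise value = 29.2500 > continuation, so V_d = 29.2500 (exercise)
Node 0 (S = 55): continuation = e^(−0.04)·[0.4598·8.1208 + 0.5402·29.2500] = 18.7693; exercise value = 10.0000 ≤ continuation, so V_0 = 18.7693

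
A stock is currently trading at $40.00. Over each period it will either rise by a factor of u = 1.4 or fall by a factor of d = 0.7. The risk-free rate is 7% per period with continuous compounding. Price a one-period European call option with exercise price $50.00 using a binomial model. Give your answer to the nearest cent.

Risk-neutral probability p = (e^0.07 − 0.7)/(1.4 − 0.7) = 0.3725/0.7000 = 0.5322
Terminal stock prices: S_u = 56, S_d = 28
Terminal payoffs (S − K): max(6, 0) = 6, max(-22, 0) = 0
Node 0 (S = 40): V_0 = e^(−0.07)·[0.5322·6.0000 + 0.4678·0.0000] = 2.9771

$2.98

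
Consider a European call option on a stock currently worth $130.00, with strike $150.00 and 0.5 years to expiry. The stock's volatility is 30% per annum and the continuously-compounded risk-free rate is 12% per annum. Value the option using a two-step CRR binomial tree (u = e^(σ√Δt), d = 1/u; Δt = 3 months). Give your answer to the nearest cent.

CRR parameters: u = e^(σ√Δt) = e^(0.3·√0.25) = 1.1618, d = 1/u = 0.8607
Per-period rate: rΔt = 0.12·0.25 = 0.03, so R = e^0.03 = 1.0305
Risk-neutral probability p = (e^0.03 − 0.8607)/(1.1618 − 0.8607) = 0.1697/0.3011 = 0.5637
Terminal stock prices: S_uu = 175.5, S_ud = 130, S_dd = 96.31
Terminal payoffs (S − K): max(25.48, 0) = 25.48, max(-20, 0) = 0, max(-53.69, 0) = 0
Node u (S = 151): V_u = e^(−0.03)·[0.5637·25.4816 + 0.4363·0.0000] = 13.9396
Node d (S = 111.9): V_d = e^(−0.03)·[0.5637·0.0000 + 0.4363·0.0000] = 0.0000
Node 0 (S = 130): V_0 = e^(−0.03)·[0.5637·13.9396 + 0.4363·0.0000] = 7.6256

$7.63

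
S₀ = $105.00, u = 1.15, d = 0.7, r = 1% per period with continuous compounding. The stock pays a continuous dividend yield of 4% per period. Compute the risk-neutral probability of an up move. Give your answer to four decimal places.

Per-period risk-free factor R = e^0.01 = 1.0101; dividend-adjusted growth = e^(0.01−0.04) = 0.9704.
Risk-neutral probability p = (0.9704 − 0.7)/(1.15 − 0.7) = 0.2704/0.4500 = 0.6010

p = 0.6010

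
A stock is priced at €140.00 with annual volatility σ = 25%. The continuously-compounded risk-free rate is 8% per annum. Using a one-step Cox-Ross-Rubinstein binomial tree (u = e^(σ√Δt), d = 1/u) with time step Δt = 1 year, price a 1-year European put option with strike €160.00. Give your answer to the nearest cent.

€18.69

CRR parameters: u = e^(σ√Δt) = e^(0.25·√1) = 1.2840, d = 1/u = 0.7788
Per-period rate: rΔt = 0.08·1 = 0.08, so R = e^0.08 = 1.0833
Risk-neutral probability p = (e^0.08 − 0.7788)/(1.2840 − 0.7788) = 0.3045/0.5052 = 0.6027
Terminal stock prices: S_u = 179.8, S_d = 109
Terminal payoffs (K − S): max(-19.76, 0) = 0, max(50.97, 0) = 50.97
Node 0 (S = 140): V_0 = e^(−0.08)·[0.6027·0.0000 + 0.3973·50.9679] = 18.6939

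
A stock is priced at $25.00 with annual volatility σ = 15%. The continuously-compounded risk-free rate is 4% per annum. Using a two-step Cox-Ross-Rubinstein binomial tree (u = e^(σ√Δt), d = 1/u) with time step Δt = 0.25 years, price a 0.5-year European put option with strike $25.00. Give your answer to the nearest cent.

CRR parameters: u = e^(σ√Δt) = e^(0.15·√0.25) = 1.0779, d = 1/u = 0.9277
Per-period rate: rΔt = 0.04·0.25 = 0.01, so R = e^0.01 = 1.0101
Risk-neutral probability p = (e^0.01 − 0.9277)/(1.0779 − 0.9277) = 0.0823/0.1501 = 0.5482
Terminal stock prices: S_uu = 29.05, S_ud = 25, S_dd = 21.52
Terminal payoffs (K − S): max(-4.046, 0) = 0, max(0, 0) = 0, max(3.482, 0) = 3.482
Node u (S = 26.95): V_u = e^(−0.01)·[0.5482·0.0000 + 0.4518·0.0000] = 0.0000
Node d (S = 23.19): V_d = e^(−0.01)·[0.5482·0.0000 + 0.4518·3.4823] = 1.5577
Node 0 (S = 25): V_0 = e^(−0.01)·[0.5482·0.0000 + 0.4518·1.5577] = 0.6968

$0.70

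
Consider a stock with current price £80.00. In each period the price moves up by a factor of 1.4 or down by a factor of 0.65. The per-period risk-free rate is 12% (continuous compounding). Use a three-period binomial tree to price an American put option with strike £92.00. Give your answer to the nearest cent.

£16.38

Risk-neutral probability p = (e^0.12 − 0.65)/(1.4 − 0.65) = 0.4775/0.7500 = 0.6367
Terminal stock prices: S_uuu = 219.5, S_uud = 101.9, S_udd = 47.32, S_ddd = 21.97
Terminal payoffs (K − S): max(-127.5, 0) = 0, max(-9.92, 0) = 0, max(44.68, 0) = 44.68, max(70.03, 0) = 70.03
Node uu (S = 156.8): continuation = e^(−0.12)·[0.6367·0.0000 + 0.3633·0.0000] = 0.0000; exercise value = 0.0000 ≤ continuation, so V_uu = 0.0000
Node ud (S = 72.8): continuation = e^(−0.12)·[0.6367·0.0000 + 0.3633·44.6800] = 14.3982; exercise value = 19.2000 > continuation, so V_ud = 19.2000 (exercise)
Node dd (S = 33.8): continuation = e^(−0.12)·[0.6367·44.6800 + 0.3633·70.0300] = 47.7967; exercise value = 58.2000 > continuation, so V_dd = 58.2000 (exercise)
Node u (S = 112): continuation = e^(−0.12)·[0.6367·0.0000 + 0.3633·19.2000] = 6.1872; exercise value = 0.0000 ≤ continuation, so V_u = 6.1872
Node d (S = 52): continuation = e^(−0.12)·[0.6367·19.2000 + 0.3633·58.2000] = 29.5967; exercise value = 40.0000 > continuation, so V_d = 40.0000 (exercise)
Node 0 (S = 80): continuation = e^(−0.12)·[0.6367·6.1872 + 0.3633·40.0000] = 16.3838; exercise value = 12.0000 ≤ continuation, so V_0 = 16.3838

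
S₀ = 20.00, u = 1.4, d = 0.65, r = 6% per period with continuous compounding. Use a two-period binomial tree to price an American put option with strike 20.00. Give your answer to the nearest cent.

3.37

Risk-neutral probability p = (e^0.06 − 0.65)/(1.4 − 0.65) = 0.4118/0.7500 = 0.5491
Terminal stock prices: S_uu = 39.2, S_ud = 18.2, S_dd = 8.45
Terminal payoffs (K − S): max(-19.2, 0) = 0, max(1.8, 0) = 1.8, max(11.55, 0) = 11.55
Node u (S = 28): continuation = e^(−0.06)·[0.5491·0.0000 + 0.4509·1.8000] = 0.7643; exercise value = 0.0000 ≤ continuation, so V_u = 0.7643
Node d (S = 13): continuation = e^(−0.06)·[0.5491·1.8000 + 0.4509·11.5500] = 5.8353; exercise value = 7.0000 > continuation, so V_d = 7.0000 (exercise)
Node 0 (S = 20): continuation = e^(−0.06)·[0.5491·0.7643 + 0.4509·7.0000] = 3.3677; exercise value = 0.0000 ≤ continuation, so V_0 = 3.3677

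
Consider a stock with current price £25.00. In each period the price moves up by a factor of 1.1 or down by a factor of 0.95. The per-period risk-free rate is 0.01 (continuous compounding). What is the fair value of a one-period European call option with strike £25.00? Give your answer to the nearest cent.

£0.99

Risk-neutral probability p = (e^0.01 − 0.95)/(1.1 − 0.95) = 0.0601/0.1500 = 0.4003
Terminal stock prices: S_u = 27.5, S_d = 23.75
Terminal payoffs (S − K): max(2.5, 0) = 2.5, max(-1.25, 0) = 0
Node 0 (S = 25): V_0 = e^(−0.01)·[0.4003·2.5000 + 0.5997·0.0000] = 0.9909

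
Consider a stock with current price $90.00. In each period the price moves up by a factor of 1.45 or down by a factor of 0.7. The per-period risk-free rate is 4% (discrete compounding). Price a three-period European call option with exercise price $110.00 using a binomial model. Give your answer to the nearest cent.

Risk-neutral probability p = (1 + 0.04 − 0.7)/(1.45 − 0.7) = 0.3400/0.7500 = 0.4533
Terminal stock prices: S_uuu = 274.4, S_uud = 132.5, S_udd = 63.94, S_ddd = 30.87
Terminal payoffs (S − K): max(164.4, 0) = 164.4, max(22.46, 0) = 22.46, max(-46.06, 0) = 0, max(-79.13, 0) = 0
Node uu (S = 189.2): V_uu = 1/1.04·[0.4533·164.3762 + 0.5467·22.4575] = 83.4558
Node ud (S = 91.35): V_ud = 1/1.04·[0.4533·22.4575 + 0.5467·0.0000] = 9.7892
Node dd (S = 44.1): V_dd = 1/1.04·[0.4533·0.0000 + 0.5467·0.0000] = 0.0000
Node u (S = 130.5): V_u = 1/1.04·[0.4533·83.4558 + 0.5467·9.7892] = 41.5237
Node d (S = 63): V_d = 1/1.04·[0.4533·9.7892 + 0.5467·0.0000] = 4.2671
Node 0 (S = 90): V_0 = 1/1.04·[0.4533·41.5237 + 0.5467·4.2671] = 20.3430

$20.34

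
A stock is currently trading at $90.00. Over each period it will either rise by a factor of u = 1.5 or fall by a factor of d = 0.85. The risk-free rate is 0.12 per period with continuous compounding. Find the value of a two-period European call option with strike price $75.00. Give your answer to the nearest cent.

$33.58

Risk-neutral probability p = (e^0.12 − 0.85)/(1.5 − 0.85) = 0.2775/0.6500 = 0.4269
Terminal stock prices: S_uu = 202.5, S_ud = 114.8, S_dd = 65.02
Terminal payoffs (S − K): max(127.5, 0) = 127.5, max(39.75, 0) = 39.75, max(-9.975, 0) = 0
Node u (S = 135): V_u = e^(−0.12)·[0.4269·127.5000 + 0.5731·39.7500] = 68.4810
Node d (S = 76.5): V_d = e^(−0.12)·[0.4269·39.7500 + 0.5731·0.0000] = 15.0510
Node 0 (S = 90): V_0 = e^(−0.12)·[0.4269·68.4810 + 0.5731·15.0510] = 33.5799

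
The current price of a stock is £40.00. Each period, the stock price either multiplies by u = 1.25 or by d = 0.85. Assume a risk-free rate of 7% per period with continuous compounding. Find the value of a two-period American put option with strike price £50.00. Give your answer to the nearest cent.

Risk-neutral probability p = (e^0.07 − 0.85)/(1.25 − 0.85) = 0.2225/0.4000 = 0.5563
Terminal stock prices: S_uu = 62.5, S_ud = 42.5, S_dd = 28.9
Terminal payoffs (K − S): max(-12.5, 0) = 0, max(7.5, 0) = 7.5, max(21.1, 0) = 21.1
Node u (S = 50): continuation = e^(−0.07)·[0.5563·0.0000 + 0.4437·7.5000] = 3.1030; exercise value = 0.0000 ≤ continuation, so V_u = 3.1030
Node d (S = 34): continuation = e^(−0.07)·[0.5563·7.5000 + 0.4437·21.1000] = 12.6197; exercise value = 16.0000 > continuation, so V_d = 16.0000 (exercise)
Node 0 (S = 40): continuation = e^(−0.07)·[0.5563·3.1030 + 0.4437·16.0000] = 8.2291; exercise value = 10.0000 > continuation, so V_0 = 10.0000 (exercise)

£10.00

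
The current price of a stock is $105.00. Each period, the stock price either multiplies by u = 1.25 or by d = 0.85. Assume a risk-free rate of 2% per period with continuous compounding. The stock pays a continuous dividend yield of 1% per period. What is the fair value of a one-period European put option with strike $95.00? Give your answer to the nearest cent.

$3.38

Per-period risk-free factor R = e^0.02 = 1.0202; dividend-adjusted growth = e^(0.02−0.01) = 1.0101.
Risk-neutral probability p = (1.0101 − 0.85)/(1.25 − 0.85) = 0.1601/0.4000 = 0.4001
Terminal stock prices: S_u = 131.2, S_d = 89.25
Terminal payoffs (K − S): max(-36.25, 0) = 0, max(5.75, 0) = 5.75
Node 0 (S = 105): V_0 = e^(−0.02)·[0.4001·0.0000 + 0.5999·5.7500] = 3.3810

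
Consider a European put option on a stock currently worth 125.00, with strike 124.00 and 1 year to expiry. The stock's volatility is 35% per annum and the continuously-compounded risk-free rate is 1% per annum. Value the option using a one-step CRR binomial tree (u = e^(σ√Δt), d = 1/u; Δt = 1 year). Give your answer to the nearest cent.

20.36

CRR parameters: u = e^(σ√Δt) = e^(0.35·√1) = 1.4191, d = 1/u = 0.7047
Per-period rate: rΔt = 0.01·1 = 0.01, so R = e^0.01 = 1.0101
Risk-neutral probability p = (e^0.01 − 0.7047)/(1.4191 − 0.7047) = 0.3054/0.7144 = 0.4275
Terminal stock prices: S_u = 177.4, S_d = 88.09
Terminal payoffs (K − S): max(-53.38, 0) = 0, max(35.91, 0) = 35.91
Node 0 (S = 125): V_0 = e^(−0.01)·[0.4275·0.0000 + 0.5725·35.9140] = 20.3579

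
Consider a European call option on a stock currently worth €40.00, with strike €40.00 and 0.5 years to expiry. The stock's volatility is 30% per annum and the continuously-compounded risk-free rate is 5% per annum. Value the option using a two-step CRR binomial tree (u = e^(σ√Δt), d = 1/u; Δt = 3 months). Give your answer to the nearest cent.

CRR parameters: u = e^(σ√Δt) = e^(0.3·√0.25) = 1.1618, d = 1/u = 0.8607
Per-period rate: rΔt = 0.05·0.25 = 0.0125, so R = e^0.0125 = 1.0126
Risk-neutral probability p = (e^0.0125 − 0.8607)/(1.1618 − 0.8607) = 0.1519/0.3011 = 0.5043
Terminal stock prices: S_uu = 53.99, S_ud = 40, S_dd = 29.63
Terminal payoffs (S − K): max(13.99, 0) = 13.99, max(0, 0) = 0, max(-10.37, 0) = 0
Node u (S = 46.47): V_u = e^(−0.0125)·[0.5043·13.9944 + 0.4957·0.0000] = 6.9703
Node d (S = 34.43): V_d = e^(−0.0125)·[0.5043·0.0000 + 0.4957·0.0000] = 0.0000
Node 0 (S = 40): V_0 = e^(−0.0125)·[0.5043·6.9703 + 0.4957·0.0000] = 3.4717

€3.47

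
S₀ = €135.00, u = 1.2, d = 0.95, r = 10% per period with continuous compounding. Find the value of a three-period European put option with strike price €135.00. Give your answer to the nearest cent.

Risk-neutral probability p = (e^0.1 − 0.95)/(1.2 − 0.95) = 0.1552/0.2500 = 0.6207
Terminal stock prices: S_uuu = 233.3, S_uud = 184.7, S_udd = 146.2, S_ddd = 115.7
Terminal payoffs (K − S): max(-98.28, 0) = 0, max(-49.68, 0) = 0, max(-11.2, 0) = 0, max(19.25, 0) = 19.25
Node uu (S = 194.4): V_uu = e^(−0.1)·[0.6207·0.0000 + 0.3793·0.0000] = 0.0000
Node ud (S = 153.9): V_ud = e^(−0.1)·[0.6207·0.0000 + 0.3793·0.0000] = 0.0000
Node dd (S = 121.8): V_dd = e^(−0.1)·[0.6207·0.0000 + 0.3793·19.2544] = 6.6085
Node u (S = 162): V_u = e^(−0.1)·[0.6207·0.0000 + 0.3793·0.0000] = 0.0000
Node d (S = 128.2): V_d = e^(−0.1)·[0.6207·0.0000 + 0.3793·6.6085] = 2.2682
Node 0 (S = 135): V_0 = e^(−0.1)·[0.6207·0.0000 + 0.3793·2.2682] = 0.7785

€0.78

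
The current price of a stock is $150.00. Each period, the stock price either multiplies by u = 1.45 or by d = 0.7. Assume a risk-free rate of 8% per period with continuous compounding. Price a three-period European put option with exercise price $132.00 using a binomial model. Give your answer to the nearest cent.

$14.74

Risk-neutral probability p = (e^0.08 − 0.7)/(1.45 − 0.7) = 0.3833/0.7500 = 0.5110
Terminal stock prices: S_uuu = 457.3, S_uud = 220.8, S_udd = 106.6, S_ddd = 51.45
Terminal payoffs (K − S): max(-325.3, 0) = 0, max(-88.76, 0) = 0, max(25.43, 0) = 25.43, max(80.55, 0) = 80.55
Node uu (S = 315.4): V_uu = e^(−0.08)·[0.5110·0.0000 + 0.4890·0.0000] = 0.0000
Node ud (S = 152.2): V_ud = e^(−0.08)·[0.5110·0.0000 + 0.4890·25.4250] = 11.4758
Node dd (S = 73.5): V_dd = e^(−0.08)·[0.5110·25.4250 + 0.4890·80.5500] = 48.3514
Node u (S = 217.5): V_u = e^(−0.08)·[0.5110·0.0000 + 0.4890·11.4758] = 5.1797
Node d (S = 105): V_d = e^(−0.08)·[0.5110·11.4758 + 0.4890·48.3514] = 27.2376
Node 0 (S = 150): V_0 = e^(−0.08)·[0.5110·5.1797 + 0.4890·27.2376] = 14.7375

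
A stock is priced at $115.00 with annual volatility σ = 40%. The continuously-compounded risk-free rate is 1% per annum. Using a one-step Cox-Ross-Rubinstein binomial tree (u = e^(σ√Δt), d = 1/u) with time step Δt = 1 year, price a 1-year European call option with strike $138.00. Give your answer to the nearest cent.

$13.74

CRR parameters: u = e^(σ√Δt) = e^(0.4·√1) = 1.4918, d = 1/u = 0.6703
Per-period rate: rΔt = 0.01·1 = 0.01, so R = e^0.01 = 1.0101
Risk-neutral probability p = (e^0.01 − 0.6703)/(1.4918 − 0.6703) = 0.3397/0.8215 = 0.4135
Terminal stock prices: S_u = 171.6, S_d = 77.09
Terminal payoffs (S − K): max(33.56, 0) = 33.56, max(-60.91, 0) = 0
Node 0 (S = 115): V_0 = e^(−0.01)·[0.4135·33.5598 + 0.5865·0.0000] = 13.7405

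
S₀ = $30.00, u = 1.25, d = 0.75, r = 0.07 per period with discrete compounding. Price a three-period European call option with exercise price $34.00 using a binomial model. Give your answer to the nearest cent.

$5.68

Risk-neutral probability p = (1 + 0.07 − 0.75)/(1.25 − 0.75) = 0.3200/0.5000 = 0.6400
Terminal stock prices: S_uuu = 58.59, S_uud = 35.16, S_udd = 21.09, S_ddd = 12.66
Terminal payoffs (S − K): max(24.59, 0) = 24.59, max(1.156, 0) = 1.156, max(-12.91, 0) = 0, max(-21.34, 0) = 0
Node uu (S = 46.88): V_uu = 1/1.07·[0.6400·24.5938 + 0.3600·1.1562] = 15.0993
Node ud (S = 28.12): V_ud = 1/1.07·[0.6400·1.1562 + 0.3600·0.0000] = 0.6916
Node dd (S = 16.88): V_dd = 1/1.07·[0.6400·0.0000 + 0.3600·0.0000] = 0.0000
Node u (S = 37.5): V_u = 1/1.07·[0.6400·15.0993 + 0.3600·0.6916] = 9.2640
Node d (S = 22.5): V_d = 1/1.07·[0.6400·0.6916 + 0.3600·0.0000] = 0.4137
Node 0 (S = 30): V_0 = 1/1.07·[0.6400·9.2640 + 0.3600·0.4137] = 5.6803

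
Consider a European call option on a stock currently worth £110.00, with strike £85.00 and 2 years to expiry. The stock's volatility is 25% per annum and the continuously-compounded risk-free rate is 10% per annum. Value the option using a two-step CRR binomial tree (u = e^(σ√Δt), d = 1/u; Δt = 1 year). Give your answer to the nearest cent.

CRR parameters: u = e^(σ√Δt) = e^(0.25·√1) = 1.2840, d = 1/u = 0.7788
Per-period rate: rΔt = 0.1·1 = 0.1, so R = e^0.1 = 1.1052
Risk-neutral probability p = (e^0.1 − 0.7788)/(1.2840 − 0.7788) = 0.3264/0.5052 = 0.6460
Terminal stock prices: S_uu = 181.4, S_ud = 110, S_dd = 66.72
Terminal payoffs (S − K): max(96.36, 0) = 96.36, max(25, 0) = 25, max(-18.28, 0) = 0
Node u (S = 141.2): V_u = e^(−0.1)·[0.6460·96.3593 + 0.3540·25.0000] = 64.3316
Node d (S = 85.67): V_d = e^(−0.1)·[0.6460·25.0000 + 0.3540·0.0000] = 14.6129
Node 0 (S = 110): V_0 = e^(−0.1)·[0.6460·64.3316 + 0.3540·14.6129] = 42.2837

£42.28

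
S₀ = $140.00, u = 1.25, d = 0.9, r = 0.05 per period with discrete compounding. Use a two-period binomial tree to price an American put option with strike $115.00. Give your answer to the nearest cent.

Risk-neutral probability p = (1 + 0.05 − 0.9)/(1.25 − 0.9) = 0.1500/0.3500 = 0.4286
Terminal stock prices: S_uu = 218.8, S_ud = 157.5, S_dd = 113.4
Terminal payoffs (K − S): max(-103.8, 0) = 0, max(-42.5, 0) = 0, max(1.6, 0) = 1.6
Node u (S = 175): continuation = 1/1.05·[0.4286·0.0000 + 0.5714·0.0000] = 0.0000; exercise value = 0.0000 ≤ continuation, so V_u = 0.0000
Node d (S = 126): continuation = 1/1.05·[0.4286·0.0000 + 0.5714·1.6000] = 0.8707; exercise value = 0.0000 ≤ continuation, so V_d = 0.8707
Node 0 (S = 140): continuation = 1/1.05·[0.4286·0.0000 + 0.5714·0.8707] = 0.4739; exercise value = 0.0000 ≤ continuation, so V_0 = 0.4739

$0.47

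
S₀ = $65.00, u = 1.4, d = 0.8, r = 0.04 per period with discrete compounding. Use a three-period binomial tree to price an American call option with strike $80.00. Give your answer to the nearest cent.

$11.21

Risk-neutral probability p = (1 + 0.04 − 0.8)/(1.4 − 0.8) = 0.2400/0.6000 = 0.4000
Terminal stock prices: S_uuu = 178.4, S_uud = 101.9, S_udd = 58.24, S_ddd = 33.28
Terminal payoffs (S − K): max(98.36, 0) = 98.36, max(21.92, 0) = 21.92, max(-21.76, 0) = 0, max(-46.72, 0) = 0
Node uu (S = 127.4): continuation = 1/1.04·[0.4000·98.3600 + 0.6000·21.9200] = 50.4769; exercise value = 47.4000 ≤ continuation, so V_uu = 50.4769
Node ud (S = 72.8): continuation = 1/1.04·[0.4000·21.9200 + 0.6000·0.0000] = 8.4308; exercise value = 0.0000 ≤ continuation, so V_ud = 8.4308
Node dd (S = 41.6): continuation = 1/1.04·[0.4000·0.0000 + 0.6000·0.0000] = 0.0000; exercise value = 0.0000 ≤ continuation, so V_dd = 0.0000
Node u (S = 91): continuation = 1/1.04·[0.4000·50.4769 + 0.6000·8.4308] = 24.2781; exercise value = 11.0000 ≤ continuation, so V_u = 24.2781
Node d (S = 52): continuation = 1/1.04·[0.4000·8.4308 + 0.6000·0.0000] = 3.2426; exercise value = 0.0000 ≤ continuation, so V_d = 3.2426
Node 0 (S = 65): continuation = 1/1.04·[0.4000·24.2781 + 0.6000·3.2426] = 11.2085; exercise value = 0.0000 ≤ continuation, so V_0 = 11.2085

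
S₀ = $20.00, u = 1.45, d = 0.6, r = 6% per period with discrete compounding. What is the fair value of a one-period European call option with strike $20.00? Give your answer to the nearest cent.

Risk-neutral probability p = (1 + 0.06 − 0.6)/(1.45 − 0.6) = 0.4600/0.8500 = 0.5412
Terminal stock prices: S_u = 29, S_d = 12
Terminal payoffs (S − K): max(9, 0) = 9, max(-8, 0) = 0
Node 0 (S = 20): V_0 = 1/1.06·[0.5412·9.0000 + 0.4588·0.0000] = 4.5949

$4.59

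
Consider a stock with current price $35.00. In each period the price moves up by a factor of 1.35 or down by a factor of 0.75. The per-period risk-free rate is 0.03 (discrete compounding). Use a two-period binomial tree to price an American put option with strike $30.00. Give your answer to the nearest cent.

$2.76

Risk-neutral probability p = (1 + 0.03 − 0.75)/(1.35 − 0.75) = 0.2800/0.6000 = 0.4667
Terminal stock prices: S_uu = 63.79, S_ud = 35.44, S_dd = 19.69
Terminal payoffs (K − S): max(-33.79, 0) = 0, max(-5.438, 0) = 0, max(10.31, 0) = 10.31
Node u (S = 47.25): continuation = 1/1.03·[0.4667·0.0000 + 0.5333·0.0000] = 0.0000; exercise value = 0.0000 ≤ continuation, so V_u = 0.0000
Node d (S = 26.25): continuation = 1/1.03·[0.4667·0.0000 + 0.5333·10.3125] = 5.3398; exercise value = 3.7500 ≤ continuation, so V_d = 5.3398
Node 0 (S = 35): continuation = 1/1.03·[0.4667·0.0000 + 0.5333·5.3398] = 2.7649; exercise value = 0.0000 ≤ continuation, so V_0 = 2.7649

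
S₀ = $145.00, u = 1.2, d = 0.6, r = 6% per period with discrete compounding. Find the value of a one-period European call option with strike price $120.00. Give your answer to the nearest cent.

Risk-neutral probability p = (1 + 0.06 − 0.6)/(1.2 − 0.6) = 0.4600/0.6000 = 0.7667
Terminal stock prices: S_u = 174, S_d = 87
Terminal payoffs (S − K): max(54, 0) = 54, max(-33, 0) = 0
Node 0 (S = 145): V_0 = 1/1.06·[0.7667·54.0000 + 0.2333·0.0000] = 39.0566

$39.06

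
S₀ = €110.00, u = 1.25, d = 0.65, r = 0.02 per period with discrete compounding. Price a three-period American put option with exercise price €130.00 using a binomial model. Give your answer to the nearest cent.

€33.73

Risk-neutral probability p = (1 + 0.02 − 0.65)/(1.25 − 0.65) = 0.3700/0.6000 = 0.6167
Terminal stock prices: S_uuu = 214.8, S_uud = 111.7, S_udd = 58.09, S_ddd = 30.21
Terminal payoffs (K − S): max(-84.84, 0) = 0, max(18.28, 0) = 18.28, max(71.91, 0) = 71.91, max(99.79, 0) = 99.79
Node uu (S = 171.9): continuation = 1/1.02·[0.6167·0.0000 + 0.3833·18.2812] = 6.8704; exercise value = 0.0000 ≤ continuation, so V_uu = 6.8704
Node ud (S = 89.38): continuation = 1/1.02·[0.6167·18.2812 + 0.3833·71.9062] = 38.0760; exercise value = 40.6250 > continuation, so V_ud = 40.6250 (exercise)
Node dd (S = 46.48): continuation = 1/1.02·[0.6167·71.9062 + 0.3833·99.7912] = 80.9760; exercise value = 83.5250 > continuation, so V_dd = 83.5250 (exercise)
Node u (S = 137.5): continuation = 1/1.02·[0.6167·6.8704 + 0.3833·40.6250] = 19.4212; exercise value = 0.0000 ≤ continuation, so V_u = 19.4212
Node d (S = 71.5): continuation = 1/1.02·[0.6167·40.6250 + 0.3833·83.5250] = 55.9510; exercise value = 58.5000 > continuation, so V_d = 58.5000 (exercise)
Node 0 (S = 110): continuation = 1/1.02·[0.6167·19.4212 + 0.3833·58.5000] = 33.7269; exercise value = 20.0000 ≤ continuation, so V_0 = 33.7269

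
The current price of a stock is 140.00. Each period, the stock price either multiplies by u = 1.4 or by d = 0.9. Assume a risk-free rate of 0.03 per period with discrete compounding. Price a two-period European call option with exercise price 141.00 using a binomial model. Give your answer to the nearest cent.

21.34

Risk-neutral probability p = (1 + 0.03 − 0.9)/(1.4 − 0.9) = 0.1300/0.5000 = 0.2600
Terminal stock prices: S_uu = 274.4, S_ud = 176.4, S_dd = 113.4
Terminal payoffs (S − K): max(133.4, 0) = 133.4, max(35.4, 0) = 35.4, max(-27.6, 0) = 0
Node u (S = 196): V_u = 1/1.03·[0.2600·133.4000 + 0.7400·35.4000] = 59.1068
Node d (S = 126): V_d = 1/1.03·[0.2600·35.4000 + 0.7400·0.0000] = 8.9359
Node 0 (S = 140): V_0 = 1/1.03·[0.2600·59.1068 + 0.7400·8.9359] = 21.3401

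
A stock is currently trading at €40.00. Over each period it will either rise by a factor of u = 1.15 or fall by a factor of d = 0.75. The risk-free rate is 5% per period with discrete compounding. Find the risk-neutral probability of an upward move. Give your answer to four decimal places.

Risk-neutral probability p = (1 + 0.05 − 0.75)/(1.15 − 0.75) = 0.3000/0.4000 = 0.7500

p = 0.7500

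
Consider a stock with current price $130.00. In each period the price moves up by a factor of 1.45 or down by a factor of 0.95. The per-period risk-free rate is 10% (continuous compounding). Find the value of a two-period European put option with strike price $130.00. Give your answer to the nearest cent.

Risk-neutral probability p = (e^0.1 − 0.95)/(1.45 − 0.95) = 0.1552/0.5000 = 0.3103
Terminal stock prices: S_uu = 273.3, S_ud = 179.1, S_dd = 117.3
Terminal payoffs (K − S): max(-143.3, 0) = 0, max(-49.07, 0) = 0, max(12.67, 0) = 12.67
Node u (S = 188.5): V_u = e^(−0.1)·[0.3103·0.0000 + 0.6897·0.0000] = 0.0000
Node d (S = 123.5): V_d = e^(−0.1)·[0.3103·0.0000 + 0.6897·12.6750] = 7.9096
Node 0 (S = 130): V_0 = e^(−0.1)·[0.3103·0.0000 + 0.6897·7.9096] = 4.9358

$4.94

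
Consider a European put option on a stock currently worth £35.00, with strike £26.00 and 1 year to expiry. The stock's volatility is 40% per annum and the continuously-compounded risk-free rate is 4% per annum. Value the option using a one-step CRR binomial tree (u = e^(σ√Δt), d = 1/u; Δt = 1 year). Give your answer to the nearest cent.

CRR parameters: u = e^(σ√Δt) = e^(0.4·√1) = 1.4918, d = 1/u = 0.6703
Per-period rate: rΔt = 0.04·1 = 0.04, so R = e^0.04 = 1.0408
Risk-neutral probability p = (e^0.04 − 0.6703)/(1.4918 − 0.6703) = 0.3705/0.8215 = 0.4510
Terminal stock prices: S_u = 52.21, S_d = 23.46
Terminal payoffs (K − S): max(-26.21, 0) = 0, max(2.539, 0) = 2.539
Node 0 (S = 35): V_0 = e^(−0.04)·[0.4510·0.0000 + 0.5490·2.5388] = 1.3392

£1.34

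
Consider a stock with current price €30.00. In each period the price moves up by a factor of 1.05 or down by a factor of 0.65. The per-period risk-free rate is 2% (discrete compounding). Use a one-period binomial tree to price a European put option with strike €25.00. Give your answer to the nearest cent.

€0.40

Risk-neutral probability p = (1 + 0.02 − 0.65)/(1.05 − 0.65) = 0.3700/0.4000 = 0.9250
Terminal stock prices: S_u = 31.5, S_d = 19.5
Terminal payoffs (K − S): max(-6.5, 0) = 0, max(5.5, 0) = 5.5
Node 0 (S = 30): V_0 = 1/1.02·[0.9250·0.0000 + 0.0750·5.5000] = 0.4044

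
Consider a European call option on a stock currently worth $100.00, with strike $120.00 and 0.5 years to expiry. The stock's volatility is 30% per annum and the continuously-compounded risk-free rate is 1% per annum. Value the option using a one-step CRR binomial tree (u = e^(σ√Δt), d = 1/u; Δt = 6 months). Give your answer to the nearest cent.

$1.66

CRR parameters: u = e^(σ√Δt) = e^(0.3·√0.5) = 1.2363, d = 1/u = 0.8089
Per-period rate: rΔt = 0.01·0.5 = 0.005, so R = e^0.005 = 1.0050
Risk-neutral probability p = (e^0.005 − 0.8089)/(1.2363 − 0.8089) = 0.1962/0.4275 = 0.4589
Terminal stock prices: S_u = 123.6, S_d = 80.89
Terminal payoffs (S − K): max(3.631, 0) = 3.631, max(-39.11, 0) = 0
Node 0 (S = 100): V_0 = e^(−0.005)·[0.4589·3.6311 + 0.5411·0.0000] = 1.6580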